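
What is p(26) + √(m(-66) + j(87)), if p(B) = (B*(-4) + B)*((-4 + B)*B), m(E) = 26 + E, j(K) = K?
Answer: -44616 + √47 ≈ -44609.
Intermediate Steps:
p(B) = -3*B²*(-4 + B) (p(B) = (-4*B + B)*(B*(-4 + B)) = (-3*B)*(B*(-4 + B)) = -3*B²*(-4 + B))
p(26) + √(m(-66) + j(87)) = 3*26²*(4 - 1*26) + √((26 - 66) + 87) = 3*676*(4 - 26) + √(-40 + 87) = 3*676*(-22) + √47 = -44616 + √47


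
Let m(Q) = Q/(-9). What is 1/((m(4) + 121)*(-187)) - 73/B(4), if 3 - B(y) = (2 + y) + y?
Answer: 2115896/202895 ≈ 10.429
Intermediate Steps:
m(Q) = -Q/9 (m(Q) = Q*(-⅑) = -Q/9)
B(y) = 1 - 2*y (B(y) = 3 - ((2 + y) + y) = 3 - (2 + 2*y) = 3 + (-2 - 2*y) = 1 - 2*y)
1/((m(4) + 121)*(-187)) - 73/B(4) = 1/((-⅑*4 + 121)*(-187)) - 73/(1 - 2*4) = -1/187/(-4/9 + 121) - 73/(1 - 8) = -1/187/(1085/9) - 73/(-7) = (9/1085)*(-1/187) - 73*(-⅐) = -9/202895 + 73/7 = 2115896/202895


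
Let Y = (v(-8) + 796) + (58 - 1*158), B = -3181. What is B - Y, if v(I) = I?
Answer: -3869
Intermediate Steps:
Y = 688 (Y = (-8 + 796) + (58 - 1*158) = 788 + (58 - 158) = 788 - 100 = 688)
B - Y = -3181 - 1*688 = -3181 - 688 = -3869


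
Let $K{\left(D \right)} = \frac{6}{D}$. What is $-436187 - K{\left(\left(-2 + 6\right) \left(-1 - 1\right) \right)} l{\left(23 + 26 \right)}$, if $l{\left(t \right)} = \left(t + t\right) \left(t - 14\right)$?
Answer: $- \frac{867229}{2} \approx -4.3361 \cdot 10^{5}$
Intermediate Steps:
$l{\left(t \right)} = 2 t \left(-14 + t\right)$
$-436187 - K{\left(\left(-2 + 6\right) \left(-1 - 1\right) \right)} l{\left(23 + 26 \right)} = -436187 - \frac{6}{\left(-2 + 6\right) \left(-1 - 1\right)} 2 \left(23 + 26\right) \left(-14 + \left(23 + 26\right)\right) = -436187 - \frac{6}{4 \left(-2\right)} 2 \cdot 49 \left(-14 + 49\right) = -436187 - \frac{6}{-8} \cdot 2 \cdot 49 \cdot 35 = -436187 - 6 \left(- \frac{1}{8}\right) 3430 = -436187 - \left(- \frac{3}{4}\right) 3430 = -436187 - - \frac{5145}{2} = -436187 + \frac{5145}{2} = - \frac{867229}{2}$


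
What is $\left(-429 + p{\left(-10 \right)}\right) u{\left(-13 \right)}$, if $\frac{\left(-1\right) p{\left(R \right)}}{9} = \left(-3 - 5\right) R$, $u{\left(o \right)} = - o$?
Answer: $-14937$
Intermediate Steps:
$p{\left(R \right)} = 72 R$ ($p{\left(R \right)} = - 9 \left(-3 - 5\right) R = - 9 \left(- 8 R\right) = 72 R$)
$\left(-429 + p{\left(-10 \right)}\right) u{\left(-13 \right)} = \left(-429 + 72 \left(-10\right)\right) \left(\left(-1\right) \left(-13\right)\right) = \left(-429 - 720\right) 13 = \left(-1149\right) 13 = -14937$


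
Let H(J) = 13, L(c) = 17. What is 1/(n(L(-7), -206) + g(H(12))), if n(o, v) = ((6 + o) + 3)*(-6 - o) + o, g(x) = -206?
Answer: -1/787 ≈ -0.0012706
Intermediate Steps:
n(o, v) = o + (-6 - o)*(9 + o) (n(o, v) = (9 + o)*(-6 - o) + o = (-6 - o)*(9 + o) + o = o + (-6 - o)*(9 + o))
1/(n(L(-7), -206) + g(H(12))) = 1/((-54 - 1*17² - 14*17) - 206) = 1/((-54 - 1*289 - 238) - 206) = 1/((-54 - 289 - 238) - 206) = 1/(-581 - 206) = 1/(-787) = -1/787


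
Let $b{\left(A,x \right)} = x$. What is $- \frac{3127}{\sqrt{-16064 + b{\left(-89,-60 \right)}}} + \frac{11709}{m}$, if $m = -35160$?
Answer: $- \frac{3903}{11720} + \frac{3127 i \sqrt{4031}}{8062} \approx -0.33302 + 24.626 i$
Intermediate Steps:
$- \frac{3127}{\sqrt{-16064 + b{\left(-89,-60 \right)}}} + \frac{11709}{m} = - \frac{3127}{\sqrt{-16064 - 60}} + \frac{11709}{-35160} = - \frac{3127}{\sqrt{-16124}} + 11709 \left(- \frac{1}{35160}\right) = - \frac{3127}{2 i \sqrt{4031}} - \frac{3903}{11720} = - 3127 \left(- \frac{i \sqrt{4031}}{8062}\right) - \frac{3903}{11720} = \frac{3127 i \sqrt{4031}}{8062} - \frac{3903}{11720} = - \frac{3903}{11720} + \frac{3127 i \sqrt{4031}}{8062}$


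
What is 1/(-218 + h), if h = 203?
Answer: -1/15 ≈ -0.066667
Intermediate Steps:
1/(-218 + h) = 1/(-218 + 203) = 1/(-15) = -1/15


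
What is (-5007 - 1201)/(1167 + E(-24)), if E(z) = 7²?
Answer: -97/19 ≈ -5.1053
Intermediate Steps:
E(z) = 49
(-5007 - 1201)/(1167 + E(-24)) = (-5007 - 1201)/(1167 + 49) = -6208/1216 = -6208*1/1216 = -97/19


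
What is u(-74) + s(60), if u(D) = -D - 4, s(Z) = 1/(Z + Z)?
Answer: 8401/120 ≈ 70.008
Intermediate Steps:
s(Z) = 1/(2*Z)
u(D) = -4 - D
u(-74) + s(60) = (-4 - 1*(-74)) + (½)/60 = (-4 + 74) + (½)*(1/60) = 70 + 1/120 = 8401/120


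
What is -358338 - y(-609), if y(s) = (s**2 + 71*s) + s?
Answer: -685371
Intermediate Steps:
y(s) = s**2 + 72*s
-358338 - y(-609) = -358338 - (-609)*(72 - 609) = -358338 - (-609)*(-537) = -358338 - 1*327033 = -358338 - 327033 = -685371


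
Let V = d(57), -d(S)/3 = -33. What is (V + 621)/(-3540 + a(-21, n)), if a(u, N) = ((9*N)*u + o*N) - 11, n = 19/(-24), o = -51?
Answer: -720/3361 ≈ -0.21422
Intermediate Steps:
d(S) = 99 (d(S) = -3*(-33) = 99)
V = 99
n = -19/24 (n = 19*(-1/24) = -19/24 ≈ -0.79167)
a(u, N) = -11 - 51*N + 9*N*u (a(u, N) = ((9*N)*u - 51*N) - 11 = (9*N*u - 51*N) - 11 = (-51*N + 9*N*u) - 11 = -11 - 51*N + 9*N*u)
(V + 621)/(-3540 + a(-21, n)) = (99 + 621)/(-3540 + (-11 - 51*(-19/24) + 9*(-19/24)*(-21))) = 720/(-3540 + (-11 + 323/8 + 1197/8)) = 720/(-3540 + 179) = 720/(-3361) = 720*(-1/3361) = -720/3361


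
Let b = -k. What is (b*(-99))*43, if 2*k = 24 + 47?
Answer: 302247/2 ≈ 1.5112e+5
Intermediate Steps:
k = 71/2 (k = (24 + 47)/2 = (½)*71 = 71/2 ≈ 35.500)
b = -71/2 (b = -1*71/2 = -71/2 ≈ -35.500)
(b*(-99))*43 = -71/2*(-99)*43 = (7029/2)*43 = 302247/2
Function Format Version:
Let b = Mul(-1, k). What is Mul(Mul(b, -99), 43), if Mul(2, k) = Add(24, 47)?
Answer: Rational(302247, 2) ≈ 1.5112e+5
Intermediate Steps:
k = Rational(71, 2) (k = Mul(Rational(1, 2), Add(24, 47)) = Mul(Rational(1, 2), 71) = Rational(71, 2) ≈ 35.500)
b = Rational(-71, 2) (b = Mul(-1, Rational(71, 2)) = Rational(-71, 2) ≈ -35.500)
Mul(Mul(b, -99), 43) = Mul(Mul(Rational(-71, 2), -99), 43) = Mul(Rational(7029, 2), 43) = Rational(302247, 2)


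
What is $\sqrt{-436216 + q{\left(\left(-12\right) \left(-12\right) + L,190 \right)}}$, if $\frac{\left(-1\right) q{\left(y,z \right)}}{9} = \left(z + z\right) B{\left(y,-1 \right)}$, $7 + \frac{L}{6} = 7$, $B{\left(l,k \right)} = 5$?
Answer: $2 i \sqrt{113329} \approx 673.29 i$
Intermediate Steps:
$L = 0$ ($L = -42 + 6 \cdot 7 = -42 + 42 = 0$)
$q{\left(y,z \right)} = - 90 z$ ($q{\left(y,z \right)} = - 9 \left(z + z\right) 5 = - 9 \cdot 2 z 5 = - 9 \cdot 10 z = - 90 z$)
$\sqrt{-436216 + q{\left(\left(-12\right) \left(-12\right) + L,190 \right)}} = \sqrt{-436216 - 17100} = \sqrt{-453316} = 2 i \sqrt{113329}$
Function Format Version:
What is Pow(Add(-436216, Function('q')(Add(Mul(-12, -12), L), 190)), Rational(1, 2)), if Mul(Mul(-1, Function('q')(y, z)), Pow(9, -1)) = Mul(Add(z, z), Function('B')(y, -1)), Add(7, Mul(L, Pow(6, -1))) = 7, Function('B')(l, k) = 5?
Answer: Mul(2, I, Pow(113329, Rational(1, 2))) ≈ Mul(673.29, I)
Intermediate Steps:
L = 0 (L = Add(-42, Mul(6, 7)) = Add(-42, 42) = 0)
Function('q')(y, z) = Mul(-90, z) (Function('q')(y, z) = Mul(-9, Mul(Add(z, z), 5)) = Mul(-9, Mul(Mul(2, z), 5)) = Mul(-9, Mul(10, z)) = Mul(-90, z))
Pow(Add(-436216, Function('q')(Add(Mul(-12, -12), L), 190)), Rational(1, 2)) = Pow(Add(-436216, Mul(-90, 190)), Rational(1, 2)) = Pow(Add(-436216, -17100), Rational(1, 2)) = Pow(-453316, Rational(1, 2)) = Mul(2, I, Pow(113329, Rational(1, 2)))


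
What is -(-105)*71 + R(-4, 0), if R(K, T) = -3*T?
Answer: 7455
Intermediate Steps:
-(-105)*71 + R(-4, 0) = -(-105)*71 - 3*0 = -105*(-71) + 0 = 7455 + 0 = 7455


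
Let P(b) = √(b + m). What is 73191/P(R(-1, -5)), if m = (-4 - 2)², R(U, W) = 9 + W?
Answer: 73191*√10/20 ≈ 11573.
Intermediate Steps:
m = 36 (m = (-6)² = 36)
P(b) = √(36 + b) (P(b) = √(b + 36) = √(36 + b))
73191/P(R(-1, -5)) = 73191/(√(36 + (9 - 5))) = 73191/(√(36 + 4)) = 73191/(√40) = 73191/((2*√10)) = 73191*(√10/20) = 73191*√10/20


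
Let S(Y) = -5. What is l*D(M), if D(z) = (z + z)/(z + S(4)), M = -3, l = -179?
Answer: -537/4 ≈ -134.25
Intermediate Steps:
D(z) = 2*z/(-5 + z) (D(z) = (z + z)/(z - 5) = (2*z)/(-5 + z) = 2*z/(-5 + z))
l*D(M) = -358*(-3)/(-5 - 3) = -358*(-3)/(-8) = -358*(-3)*(-1)/8 = -179*¾ = -537/4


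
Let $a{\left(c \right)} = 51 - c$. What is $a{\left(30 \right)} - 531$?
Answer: $-510$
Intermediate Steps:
$a{\left(30 \right)} - 531 = \left(51 - 30\right) - 531 = 21 - 531 = -510$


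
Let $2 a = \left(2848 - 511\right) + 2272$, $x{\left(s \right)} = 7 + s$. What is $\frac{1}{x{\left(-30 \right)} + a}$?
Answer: $\frac{2}{4563} \approx 0.00043831$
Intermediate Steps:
$a = \frac{4609}{2}$ ($a = \frac{\left(2848 - 511\right) + 2272}{2} = \frac{2337 + 2272}{2} = \frac{1}{2} \cdot 4609 = \frac{4609}{2} \approx 2304.5$)
$\frac{1}{x{\left(-30 \right)} + a} = \frac{1}{\left(7 - 30\right) + \frac{4609}{2}} = \frac{1}{-23 + \frac{4609}{2}} = \frac{1}{\frac{4563}{2}} = \frac{2}{4563}$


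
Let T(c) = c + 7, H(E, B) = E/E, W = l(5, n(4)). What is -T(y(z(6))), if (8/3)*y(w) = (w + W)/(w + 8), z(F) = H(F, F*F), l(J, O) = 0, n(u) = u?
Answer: -169/24 ≈ -7.0417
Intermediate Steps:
W = 0
H(E, B) = 1
z(F) = 1
y(w) = 3*w/(8*(8 + w)) (y(w) = 3*((w + 0)/(w + 8))/8 = 3*(w/(8 + w))/8 = 3*w/(8*(8 + w)))
T(c) = 7 + c
-T(y(z(6))) = -(7 + (3/8)*1/(8 + 1)) = -(7 + (3/8)*1/9) = -(7 + (3/8)*1*(1/9)) = -(7 + 1/24) = -1*169/24 = -169/24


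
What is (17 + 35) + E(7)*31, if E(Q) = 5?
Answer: 207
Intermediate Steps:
(17 + 35) + E(7)*31 = (17 + 35) + 5*31 = 52 + 155 = 207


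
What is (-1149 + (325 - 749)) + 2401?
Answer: 828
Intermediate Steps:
(-1149 + (325 - 749)) + 2401 = (-1149 - 424) + 2401 = -1573 + 2401 = 828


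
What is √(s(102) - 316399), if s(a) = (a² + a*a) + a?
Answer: I*√295489 ≈ 543.59*I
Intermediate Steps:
s(a) = a + 2*a² (s(a) = (a² + a²) + a = 2*a² + a = a + 2*a²)
√(s(102) - 316399) = √(102*(1 + 2*102) - 316399) = √(102*(1 + 204) - 316399) = √(102*205 - 316399) = √(20910 - 316399) = √(-295489) = I*√295489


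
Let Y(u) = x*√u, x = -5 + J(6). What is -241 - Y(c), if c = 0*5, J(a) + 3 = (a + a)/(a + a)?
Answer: -241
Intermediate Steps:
J(a) = -2 (J(a) = -3 + (a + a)/(a + a) = -3 + (2*a)/((2*a)) = -3 + (2*a)*(1/(2*a)) = -3 + 1 = -2)
c = 0
x = -7 (x = -5 - 2 = -7)
Y(u) = -7*√u
-241 - Y(c) = -241 - (-7)*√0 = -241 - (-7)*0 = -241 - 1*0 = -241 + 0 = -241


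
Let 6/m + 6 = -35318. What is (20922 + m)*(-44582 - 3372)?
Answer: -8860085603697/8831 ≈ -1.0033e+9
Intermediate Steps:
m = -3/17662 (m = 6/(-6 - 35318) = 6/(-35324) = 6*(-1/35324) = -3/17662 ≈ -0.00016986)
(20922 + m)*(-44582 - 3372) = (20922 - 3/17662)*(-44582 - 3372) = (369524361/17662)*(-47954) = -8860085603697/8831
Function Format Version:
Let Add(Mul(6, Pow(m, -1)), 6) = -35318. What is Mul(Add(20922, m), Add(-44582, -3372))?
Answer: Rational(-8860085603697, 8831) ≈ -1.0033e+9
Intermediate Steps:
m = Rational(-3, 17662) (m = Mul(6, Pow(Add(-6, -35318), -1)) = Mul(6, Pow(-35324, -1)) = Mul(6, Rational(-1, 35324)) = Rational(-3, 17662) ≈ -0.00016986)
Mul(Add(20922, m), Add(-44582, -3372)) = Mul(Add(20922, Rational(-3, 17662)), Add(-44582, -3372)) = Mul(Rational(369524361, 17662), -47954) = Rational(-8860085603697, 8831)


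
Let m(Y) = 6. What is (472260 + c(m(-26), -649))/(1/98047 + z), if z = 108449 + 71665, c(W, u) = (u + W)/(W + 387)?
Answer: 18197281710239/6940237482087 ≈ 2.6220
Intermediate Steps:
c(W, u) = (W + u)/(387 + W)
z = 180114
(472260 + c(m(-26), -649))/(1/98047 + z) = (472260 + (6 - 649)/(387 + 6))/(1/98047 + 180114) = (472260 - 643/393)/(1/98047 + 180114) = (472260 + (1/393)*(-643))/(17659637359/98047) = (472260 - 643/393)*(98047/17659637359) = (185597537/393)*(98047/17659637359) = 18197281710239/6940237482087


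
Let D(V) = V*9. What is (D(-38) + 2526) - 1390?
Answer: 794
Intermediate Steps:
D(V) = 9*V
(D(-38) + 2526) - 1390 = (9*(-38) + 2526) - 1390 = (-342 + 2526) - 1390 = 2184 - 1390 = 794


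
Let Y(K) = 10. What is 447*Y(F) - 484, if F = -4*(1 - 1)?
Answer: 3986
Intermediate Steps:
F = 0 (F = -4*0 = 0)
447*Y(F) - 484 = 447*10 - 484 = 4470 - 484 = 3986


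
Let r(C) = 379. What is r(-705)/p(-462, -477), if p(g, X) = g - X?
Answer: 379/15 ≈ 25.267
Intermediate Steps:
r(-705)/p(-462, -477) = 379/(-462 - 1*(-477)) = 379/(-462 + 477) = 379/15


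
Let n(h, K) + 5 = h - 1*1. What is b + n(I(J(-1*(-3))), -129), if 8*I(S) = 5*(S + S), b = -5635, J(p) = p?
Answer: -22549/4 ≈ -5637.3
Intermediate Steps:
I(S) = 5*S/4 (I(S) = (5*(S + S))/8 = (5*(2*S))/8 = (10*S)/8 = 5*S/4)
n(h, K) = -6 + h (n(h, K) = -5 + (h - 1*1) = -5 + (h - 1) = -5 + (-1 + h) = -6 + h)
b + n(I(J(-1*(-3))), -129) = -5635 + (-6 + 5*(-1*(-3))/4) = -5635 + (-6 + (5/4)*3) = -5635 + (-6 + 15/4) = -5635 - 9/4 = -22549/4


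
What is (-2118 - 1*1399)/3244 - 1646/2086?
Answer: -6338043/3383492 ≈ -1.8732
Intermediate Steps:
(-2118 - 1*1399)/3244 - 1646/2086 = (-2118 - 1399)*(1/3244) - 1646*1/2086 = -3517*1/3244 - 823/1043 = -3517/3244 - 823/1043 = -6338043/3383492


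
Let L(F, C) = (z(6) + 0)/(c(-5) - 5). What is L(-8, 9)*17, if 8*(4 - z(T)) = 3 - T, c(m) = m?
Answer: -119/16 ≈ -7.4375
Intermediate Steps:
z(T) = 29/8 + T/8 (z(T) = 4 - (3 - T)/8 = 4 + (-3/8 + T/8) = 29/8 + T/8)
L(F, C) = -7/16 (L(F, C) = ((29/8 + (1/8)*6) + 0)/(-5 - 5) = ((29/8 + 3/4) + 0)/(-10) = (35/8 + 0)*(-1/10) = (35/8)*(-1/10) = -7/16)
L(-8, 9)*17 = -7/16*17 = -119/16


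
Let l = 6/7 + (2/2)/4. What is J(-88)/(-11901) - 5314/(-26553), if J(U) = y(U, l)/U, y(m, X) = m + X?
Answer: 51921157549/259547290464 ≈ 0.20005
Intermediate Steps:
l = 31/28 (l = 6*(1/7) + (2*(1/2))*(1/4) = 6/7 + 1*(1/4) = 6/7 + 1/4 = 31/28 ≈ 1.1071)
y(m, X) = X + m
J(U) = (31/28 + U)/U
J(-88)/(-11901) - 5314/(-26553) = ((31/28 - 88)/(-88))/(-11901) - 5314/(-26553) = -1/88*(-2433/28)*(-1/11901) - 5314*(-1/26553) = (2433/2464)*(-1/11901) + 5314/26553 = -811/9774688 + 5314/26553 = 51921157549/259547290464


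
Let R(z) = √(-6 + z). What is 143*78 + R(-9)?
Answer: 11154 + I*√15 ≈ 11154.0 + 3.873*I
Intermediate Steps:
143*78 + R(-9) = 143*78 + √(-6 - 9) = 11154 + √(-15) = 11154 + I*√15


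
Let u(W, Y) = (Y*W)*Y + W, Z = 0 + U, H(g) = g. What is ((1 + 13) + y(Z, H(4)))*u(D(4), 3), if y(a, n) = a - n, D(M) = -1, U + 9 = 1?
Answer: -20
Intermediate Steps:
U = -8 (U = -9 + 1 = -8)
Z = -8 (Z = 0 - 8 = -8)
u(W, Y) = W + W*Y² (u(W, Y) = (W*Y)*Y + W = W*Y² + W = W + W*Y²)
((1 + 13) + y(Z, H(4)))*u(D(4), 3) = ((1 + 13) + (-8 - 1*4))*(-(1 + 3²)) = (14 + (-8 - 4))*(-(1 + 9)) = (14 - 12)*(-1*10) = 2*(-10) = -20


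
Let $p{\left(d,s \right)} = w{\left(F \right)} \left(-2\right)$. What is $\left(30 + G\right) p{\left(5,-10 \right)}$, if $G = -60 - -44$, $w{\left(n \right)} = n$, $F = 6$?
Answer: $-168$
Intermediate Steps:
$p{\left(d,s \right)} = -12$ ($p{\left(d,s \right)} = 6 \left(-2\right) = -12$)
$G = -16$ ($G = -60 + 44 = -16$)
$\left(30 + G\right) p{\left(5,-10 \right)} = \left(30 - 16\right) \left(-12\right) = 14 \left(-12\right) = -168$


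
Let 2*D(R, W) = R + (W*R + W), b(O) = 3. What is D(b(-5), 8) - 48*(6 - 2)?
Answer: -349/2 ≈ -174.50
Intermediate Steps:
D(R, W) = R/2 + W/2 + R*W/2 (D(R, W) = (R + (W*R + W))/2 = (R + (R*W + W))/2 = (R + (W + R*W))/2 = (R + W + R*W)/2 = R/2 + W/2 + R*W/2)
D(b(-5), 8) - 48*(6 - 2) = ((½)*3 + (½)*8 + (½)*3*8) - 48*(6 - 2) = (3/2 + 4 + 12) - 48*4 = 35/2 - 12*16 = 35/2 - 192 = -349/2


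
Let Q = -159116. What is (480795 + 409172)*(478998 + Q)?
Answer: 284684423894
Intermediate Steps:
(480795 + 409172)*(478998 + Q) = (480795 + 409172)*(478998 - 159116) = 889967*319882 = 284684423894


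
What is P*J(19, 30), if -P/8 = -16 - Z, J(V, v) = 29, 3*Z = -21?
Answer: 2088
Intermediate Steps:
Z = -7 (Z = (1/3)*(-21) = -7)
P = 72 (P = -8*(-16 - 1*(-7)) = -8*(-16 + 7) = -8*(-9) = 72)
P*J(19, 30) = 72*29 = 2088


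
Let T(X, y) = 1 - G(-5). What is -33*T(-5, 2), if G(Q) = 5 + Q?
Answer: -33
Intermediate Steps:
T(X, y) = 1 (T(X, y) = 1 - (5 - 5) = 1 - 1*0 = 1 + 0 = 1)
-33*T(-5, 2) = -33*1 = -33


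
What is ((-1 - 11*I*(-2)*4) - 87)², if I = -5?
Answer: 278784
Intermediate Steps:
((-1 - 11*I*(-2)*4) - 87)² = ((-1 - 11*(-5*(-2))*4) - 87)² = ((-1 - 110*4) - 87)² = ((-1 - 11*40) - 87)² = ((-1 - 440) - 87)² = (-441 - 87)² = (-528)² = 278784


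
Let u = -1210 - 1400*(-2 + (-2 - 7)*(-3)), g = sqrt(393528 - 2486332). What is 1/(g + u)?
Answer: -18105/656628452 - I*sqrt(523201)/656628452 ≈ -2.7573e-5 - 1.1016e-6*I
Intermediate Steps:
g = 2*I*sqrt(523201) (g = sqrt(-2092804) = 2*I*sqrt(523201) ≈ 1446.7*I)
u = -36210 (u = -1210 - 1400*(-2 - 9*(-3)) = -1210 - 1400*(-2 + 27) = -1210 - 1400*25 = -1210 - 35000 = -36210)
1/(g + u) = 1/(2*I*sqrt(523201) - 36210) = 1/(-36210 + 2*I*sqrt(523201))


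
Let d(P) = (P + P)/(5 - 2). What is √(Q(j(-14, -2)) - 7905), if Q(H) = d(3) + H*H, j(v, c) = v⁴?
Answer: √1475781153 ≈ 38416.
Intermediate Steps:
d(P) = 2*P/3 (d(P) = (2*P)/3 = (2*P)*(⅓) = 2*P/3)
Q(H) = 2 + H² (Q(H) = (⅔)*3 + H*H = 2 + H²)
√(Q(j(-14, -2)) - 7905) = √((2 + ((-14)⁴)²) - 7905) = √((2 + 38416²) - 7905) = √((2 + 1475789056) - 7905) = √(1475789058 - 7905) = √1475781153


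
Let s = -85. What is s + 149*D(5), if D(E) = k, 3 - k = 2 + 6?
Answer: -830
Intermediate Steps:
k = -5 (k = 3 - (2 + 6) = 3 - 1*8 = 3 - 8 = -5)
D(E) = -5
s + 149*D(5) = -85 + 149*(-5) = -85 - 745 = -830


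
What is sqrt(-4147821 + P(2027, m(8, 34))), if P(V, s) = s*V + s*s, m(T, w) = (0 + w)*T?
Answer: I*sqrt(3522493) ≈ 1876.8*I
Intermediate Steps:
m(T, w) = T*w (m(T, w) = w*T = T*w)
P(V, s) = s**2 + V*s (P(V, s) = V*s + s**2 = s**2 + V*s)
sqrt(-4147821 + P(2027, m(8, 34))) = sqrt(-4147821 + (8*34)*(2027 + 8*34)) = sqrt(-4147821 + 272*(2027 + 272)) = sqrt(-4147821 + 272*2299) = sqrt(-4147821 + 625328) = sqrt(-3522493) = I*sqrt(3522493)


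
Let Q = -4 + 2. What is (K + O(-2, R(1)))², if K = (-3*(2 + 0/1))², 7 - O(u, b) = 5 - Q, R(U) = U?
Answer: 1296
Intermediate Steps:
Q = -2
O(u, b) = 0 (O(u, b) = 7 - (5 - 1*(-2)) = 7 - (5 + 2) = 7 - 1*7 = 7 - 7 = 0)
K = 36 (K = (-3*(2 + 0*1))² = (-3*(2 + 0))² = (-3*2)² = (-6)² = 36)
(K + O(-2, R(1)))² = (36 + 0)² = 36² = 1296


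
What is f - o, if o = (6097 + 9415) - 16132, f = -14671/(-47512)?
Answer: 29472111/47512 ≈ 620.31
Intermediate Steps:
f = 14671/47512 (f = -14671*(-1/47512) = 14671/47512 ≈ 0.30878)
o = -620 (o = 15512 - 16132 = -620)
f - o = 14671/47512 - 1*(-620) = 14671/47512 + 620 = 29472111/47512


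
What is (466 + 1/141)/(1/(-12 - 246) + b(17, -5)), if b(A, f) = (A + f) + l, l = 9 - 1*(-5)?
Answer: 5650802/315229 ≈ 17.926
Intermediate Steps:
l = 14 (l = 9 + 5 = 14)
b(A, f) = 14 + A + f (b(A, f) = (A + f) + 14 = 14 + A + f)
(466 + 1/141)/(1/(-12 - 246) + b(17, -5)) = (466 + 1/141)/(1/(-12 - 246) + (14 + 17 - 5)) = (466 + 1/141)/(1/(-258) + 26) = 65707/(141*(-1/258 + 26)) = 65707/(141*(6707/258)) = (65707/141)*(258/6707) = 5650802/315229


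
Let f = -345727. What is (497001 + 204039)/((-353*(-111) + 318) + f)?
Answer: -350520/153113 ≈ -2.2893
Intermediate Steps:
(497001 + 204039)/((-353*(-111) + 318) + f) = (497001 + 204039)/((-353*(-111) + 318) - 345727) = 701040/((39183 + 318) - 345727) = 701040/(39501 - 345727) = 701040/(-306226) = 701040*(-1/306226) = -350520/153113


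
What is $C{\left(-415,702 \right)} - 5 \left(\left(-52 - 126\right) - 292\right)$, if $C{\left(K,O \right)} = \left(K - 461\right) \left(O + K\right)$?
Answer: $-249062$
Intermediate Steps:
$C{\left(K,O \right)} = \left(-461 + K\right) \left(K + O\right)$
$C{\left(-415,702 \right)} - 5 \left(\left(-52 - 126\right) - 292\right) = \left(\left(-415\right)^{2} - -191315 - 323622 - 291330\right) - 5 \left(\left(-52 - 126\right) - 292\right) = \left(172225 + 191315 - 323622 - 291330\right) - 5 \left(-178 - 292\right) = -251412 - 5 \left(-470\right) = -251412 - -2350 = -251412 + 2350 = -249062$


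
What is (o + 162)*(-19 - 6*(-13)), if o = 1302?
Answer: 86376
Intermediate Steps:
(o + 162)*(-19 - 6*(-13)) = (1302 + 162)*(-19 - 6*(-13)) = 1464*(-19 + 78) = 1464*59 = 86376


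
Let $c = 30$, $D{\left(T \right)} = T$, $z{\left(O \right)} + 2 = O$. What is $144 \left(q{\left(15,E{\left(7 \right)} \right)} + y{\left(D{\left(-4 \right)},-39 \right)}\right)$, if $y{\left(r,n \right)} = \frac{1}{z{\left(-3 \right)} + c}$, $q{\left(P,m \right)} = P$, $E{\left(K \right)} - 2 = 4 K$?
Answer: $\frac{54144}{25} \approx 2165.8$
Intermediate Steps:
$z{\left(O \right)} = -2 + O$
$E{\left(K \right)} = 2 + 4 K$
$y{\left(r,n \right)} = \frac{1}{25}$ ($y{\left(r,n \right)} = \frac{1}{\left(-2 - 3\right) + 30} = \frac{1}{-5 + 30} = \frac{1}{25}$)
$144 \left(q{\left(15,E{\left(7 \right)} \right)} + y{\left(D{\left(-4 \right)},-39 \right)}\right) = 144 \left(15 + \frac{1}{25}\right) = 144 \cdot \frac{376}{25} = \frac{54144}{25}$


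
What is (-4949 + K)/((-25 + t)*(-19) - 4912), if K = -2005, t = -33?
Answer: 1159/635 ≈ 1.8252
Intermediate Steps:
(-4949 + K)/((-25 + t)*(-19) - 4912) = (-4949 - 2005)/((-25 - 33)*(-19) - 4912) = -6954/(-58*(-19) - 4912) = -6954/(1102 - 4912) = -6954/(-3810) = -6954*(-1/3810) = 1159/635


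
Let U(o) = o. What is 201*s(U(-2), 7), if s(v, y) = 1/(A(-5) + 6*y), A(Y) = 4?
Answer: 201/46 ≈ 4.3696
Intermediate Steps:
s(v, y) = 1/(4 + 6*y)
201*s(U(-2), 7) = 201*(1/(2*(2 + 3*7))) = 201*(1/(2*(2 + 21))) = 201*((1/2)/23) = 201*((1/2)*(1/23)) = 201*(1/46) = 201/46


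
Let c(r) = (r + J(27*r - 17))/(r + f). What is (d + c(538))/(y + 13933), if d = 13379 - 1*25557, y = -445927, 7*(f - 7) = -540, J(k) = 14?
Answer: 19939543/707390175 ≈ 0.028187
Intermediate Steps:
f = -491/7 (f = 7 + (⅐)*(-540) = 7 - 540/7 = -491/7 ≈ -70.143)
d = -12178 (d = 13379 - 25557 = -12178)
c(r) = (14 + r)/(-491/7 + r) (c(r) = (r + 14)/(r - 491/7) = (14 + r)/(-491/7 + r))
(d + c(538))/(y + 13933) = (-12178 + 7*(14 + 538)/(-491 + 7*538))/(-445927 + 13933) = (-12178 + 7*552/(-491 + 3766))/(-431994) = (-12178 + 7*552/3275)*(-1/431994) = (-12178 + 7*(1/3275)*552)*(-1/431994) = (-12178 + 3864/3275)*(-1/431994) = -39879086/3275*(-1/431994) = 19939543/707390175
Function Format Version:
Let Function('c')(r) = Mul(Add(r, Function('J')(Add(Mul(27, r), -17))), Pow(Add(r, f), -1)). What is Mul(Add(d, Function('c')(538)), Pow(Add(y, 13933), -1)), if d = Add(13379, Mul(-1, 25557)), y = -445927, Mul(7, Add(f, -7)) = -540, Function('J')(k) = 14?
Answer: Rational(19939543, 707390175) ≈ 0.028187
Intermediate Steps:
f = Rational(-491, 7) (f = Add(7, Mul(Rational(1, 7), -540)) = Add(7, Rational(-540, 7)) = Rational(-491, 7) ≈ -70.143)
d = -12178 (d = Add(13379, -25557) = -12178)
Function('c')(r) = Mul(Pow(Add(Rational(-491, 7), r), -1), Add(14, r)) (Function('c')(r) = Mul(Add(r, 14), Pow(Add(r, Rational(-491, 7)), -1)) = Mul(Add(14, r), Pow(Add(Rational(-491, 7), r), -1)) = Mul(Pow(Add(Rational(-491, 7), r), -1), Add(14, r)))
Mul(Add(d, Function('c')(538)), Pow(Add(y, 13933), -1)) = Mul(Add(-12178, Mul(7, Pow(Add(-491, Mul(7, 538)), -1), Add(14, 538))), Pow(Add(-445927, 13933), -1)) = Mul(Add(-12178, Mul(7, Pow(Add(-491, 3766), -1), 552)), Pow(-431994, -1)) = Mul(Add(-12178, Mul(7, Pow(3275, -1), 552)), Rational(-1, 431994)) = Mul(Add(-12178, Mul(7, Rational(1, 3275), 552)), Rational(-1, 431994)) = Mul(Add(-12178, Rational(3864, 3275)), Rational(-1, 431994)) = Mul(Rational(-39879086, 3275), Rational(-1, 431994)) = Rational(19939543, 707390175)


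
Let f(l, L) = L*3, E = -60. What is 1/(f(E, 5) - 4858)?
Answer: -1/4843 ≈ -0.00020648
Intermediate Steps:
f(l, L) = 3*L
1/(f(E, 5) - 4858) = 1/(3*5 - 4858) = 1/(15 - 4858) = 1/(-4843) = -1/4843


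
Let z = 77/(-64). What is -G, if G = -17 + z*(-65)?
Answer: -3917/64 ≈ -61.203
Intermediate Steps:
z = -77/64 (z = 77*(-1/64) = -77/64 ≈ -1.2031)
G = 3917/64 (G = -17 - 77/64*(-65) = -17 + 5005/64 = 3917/64 ≈ 61.203)
-G = -1*3917/64 = -3917/64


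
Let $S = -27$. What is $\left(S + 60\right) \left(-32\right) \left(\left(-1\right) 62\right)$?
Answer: $65472$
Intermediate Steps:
$\left(S + 60\right) \left(-32\right) \left(\left(-1\right) 62\right) = \left(-27 + 60\right) \left(-32\right) \left(\left(-1\right) 62\right) = 33 \left(-32\right) \left(-62\right) = \left(-1056\right) \left(-62\right) = 65472$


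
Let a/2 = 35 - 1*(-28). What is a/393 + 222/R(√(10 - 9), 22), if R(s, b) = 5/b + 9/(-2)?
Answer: -317928/6157 ≈ -51.637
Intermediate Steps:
a = 126 (a = 2*(35 - 1*(-28)) = 2*(35 + 28) = 2*63 = 126)
R(s, b) = -9/2 + 5/b (R(s, b) = 5/b + 9*(-½) = 5/b - 9/2 = -9/2 + 5/b)
a/393 + 222/R(√(10 - 9), 22) = 126/393 + 222/(-9/2 + 5/22) = 126*(1/393) + 222/(-9/2 + 5*(1/22)) = 42/131 + 222/(-9/2 + 5/22) = 42/131 + 222/(-47/11) = 42/131 + 222*(-11/47) = 42/131 - 2442/47 = -317928/6157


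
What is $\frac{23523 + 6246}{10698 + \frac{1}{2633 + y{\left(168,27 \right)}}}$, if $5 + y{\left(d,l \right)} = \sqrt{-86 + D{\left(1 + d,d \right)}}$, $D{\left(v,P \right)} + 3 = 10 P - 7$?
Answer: $\frac{2198963186090532}{790235110407889} + \frac{357228 \sqrt{11}}{790235110407889} \approx 2.7827$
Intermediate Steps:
$D{\left(v,P \right)} = -10 + 10 P$ ($D{\left(v,P \right)} = -3 + \left(10 P - 7\right) = -3 + \left(-7 + 10 P\right) = -10 + 10 P$)
$y{\left(d,l \right)} = -5 + \sqrt{-96 + 10 d}$ ($y{\left(d,l \right)} = -5 + \sqrt{-86 + \left(-10 + 10 d\right)} = -5 + \sqrt{-96 + 10 d}$)
$\frac{23523 + 6246}{10698 + \frac{1}{2633 + y{\left(168,27 \right)}}} = \frac{23523 + 6246}{10698 + \frac{1}{2633 - \left(5 - \sqrt{-96 + 10 \cdot 168}\right)}} = \frac{29769}{10698 + \frac{1}{2633 - \left(5 - \sqrt{-96 + 1680}\right)}} = \frac{29769}{10698 + \frac{1}{2633 - \left(5 - \sqrt{1584}\right)}} = \frac{29769}{10698 + \frac{1}{2633 - \left(5 - 12 \sqrt{11}\right)}} = \frac{29769}{10698 + \frac{1}{2628 + 12 \sqrt{11}}}$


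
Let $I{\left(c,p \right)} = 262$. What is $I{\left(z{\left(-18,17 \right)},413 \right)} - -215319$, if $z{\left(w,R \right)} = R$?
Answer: $215581$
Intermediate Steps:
$I{\left(z{\left(-18,17 \right)},413 \right)} - -215319 = 262 - -215319 = 262 + 215319 = 215581$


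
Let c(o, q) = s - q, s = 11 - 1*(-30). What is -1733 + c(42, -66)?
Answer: -1626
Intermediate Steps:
s = 41 (s = 11 + 30 = 41)
c(o, q) = 41 - q
-1733 + c(42, -66) = -1733 + (41 - 1*(-66)) = -1733 + (41 + 66) = -1733 + 107 = -1626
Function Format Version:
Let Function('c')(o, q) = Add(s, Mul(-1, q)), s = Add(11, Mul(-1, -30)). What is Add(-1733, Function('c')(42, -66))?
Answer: -1626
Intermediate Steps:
s = 41 (s = Add(11, 30) = 41)
Function('c')(o, q) = Add(41, Mul(-1, q))
Add(-1733, Function('c')(42, -66)) = Add(-1733, Add(41, Mul(-1, -66))) = Add(-1733, Add(41, 66)) = Add(-1733, 107) = -1626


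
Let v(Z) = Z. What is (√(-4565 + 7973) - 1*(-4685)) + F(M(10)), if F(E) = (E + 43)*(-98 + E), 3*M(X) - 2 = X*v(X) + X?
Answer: -1697/9 + 4*√213 ≈ -130.18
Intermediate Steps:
M(X) = ⅔ + X/3 + X²/3 (M(X) = ⅔ + (X*X + X)/3 = ⅔ + (X² + X)/3 = ⅔ + (X + X²)/3 = ⅔ + (X/3 + X²/3) = ⅔ + X/3 + X²/3)
F(E) = (-98 + E)*(43 + E) (F(E) = (43 + E)*(-98 + E) = (-98 + E)*(43 + E))
(√(-4565 + 7973) - 1*(-4685)) + F(M(10)) = (√(-4565 + 7973) - 1*(-4685)) + (-4214 + (⅔ + (⅓)*10 + (⅓)*10²)² - 55*(⅔ + (⅓)*10 + (⅓)*10²)) = (√3408 + 4685) + (-4214 + (⅔ + 10/3 + (⅓)*100)² - 55*(⅔ + 10/3 + (⅓)*100)) = (4*√213 + 4685) + (-4214 + (⅔ + 10/3 + 100/3)² - 55*(⅔ + 10/3 + 100/3)) = (4685 + 4*√213) + (-4214 + (112/3)² - 55*112/3) = (4685 + 4*√213) + (-4214 + 12544/9 - 6160/3) = (4685 + 4*√213) - 43862/9 = -1697/9 + 4*√213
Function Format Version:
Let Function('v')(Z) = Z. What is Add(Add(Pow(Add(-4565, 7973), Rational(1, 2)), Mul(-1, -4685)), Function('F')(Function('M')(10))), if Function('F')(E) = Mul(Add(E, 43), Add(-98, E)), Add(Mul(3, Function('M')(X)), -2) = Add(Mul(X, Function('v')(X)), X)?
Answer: Add(Rational(-1697, 9), Mul(4, Pow(213, Rational(1, 2)))) ≈ -130.18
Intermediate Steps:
Function('M')(X) = Add(Rational(2, 3), Mul(Rational(1, 3), X), Mul(Rational(1, 3), Pow(X, 2))) (Function('M')(X) = Add(Rational(2, 3), Mul(Rational(1, 3), Add(Mul(X, X), X))) = Add(Rational(2, 3), Mul(Rational(1, 3), Add(Pow(X, 2), X))) = Add(Rational(2, 3), Mul(Rational(1, 3), Add(X, Pow(X, 2)))) = Add(Rational(2, 3), Add(Mul(Rational(1, 3), X), Mul(Rational(1, 3), Pow(X, 2)))) = Add(Rational(2, 3), Mul(Rational(1, 3), X), Mul(Rational(1, 3), Pow(X, 2))))
Function('F')(E) = Mul(Add(-98, E), Add(43, E)) (Function('F')(E) = Mul(Add(43, E), Add(-98, E)) = Mul(Add(-98, E), Add(43, E)))
Add(Add(Pow(Add(-4565, 7973), Rational(1, 2)), Mul(-1, -4685)), Function('F')(Function('M')(10))) = Add(Add(Pow(Add(-4565, 7973), Rational(1, 2)), Mul(-1, -4685)), Add(-4214, Pow(Add(Rational(2, 3), Mul(Rational(1, 3), 10), Mul(Rational(1, 3), Pow(10, 2))), 2), Mul(-55, Add(Rational(2, 3), Mul(Rational(1, 3), 10), Mul(Rational(1, 3), Pow(10, 2)))))) = Add(Add(Pow(3408, Rational(1, 2)), 4685), Add(-4214, Pow(Add(Rational(2, 3), Rational(10, 3), Mul(Rational(1, 3), 100)), 2), Mul(-55, Add(Rational(2, 3), Rational(10, 3), Mul(Rational(1, 3), 100))))) = Add(Add(Mul(4, Pow(213, Rational(1, 2))), 4685), Add(-4214, Pow(Add(Rational(2, 3), Rational(10, 3), Rational(100, 3)), 2), Mul(-55, Add(Rational(2, 3), Rational(10, 3), Rational(100, 3))))) = Add(Add(4685, Mul(4, Pow(213, Rational(1, 2)))), Add(-4214, Pow(Rational(112, 3), 2), Mul(-55, Rational(112, 3)))) = Add(Add(4685, Mul(4, Pow(213, Rational(1, 2)))), Add(-4214, Rational(12544, 9), Rational(-6160, 3))) = Add(Add(4685, Mul(4, Pow(213, Rational(1, 2)))), Rational(-43862, 9)) = Add(Rational(-1697, 9), Mul(4, Pow(213, Rational(1, 2))))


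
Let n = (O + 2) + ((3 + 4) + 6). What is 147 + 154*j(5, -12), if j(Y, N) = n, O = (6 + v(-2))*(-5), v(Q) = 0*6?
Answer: -2163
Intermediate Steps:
v(Q) = 0
O = -30 (O = (6 + 0)*(-5) = 6*(-5) = -30)
n = -15 (n = (-30 + 2) + ((3 + 4) + 6) = -28 + (7 + 6) = -28 + 13 = -15)
j(Y, N) = -15
147 + 154*j(5, -12) = 147 + 154*(-15) = 147 - 2310 = -2163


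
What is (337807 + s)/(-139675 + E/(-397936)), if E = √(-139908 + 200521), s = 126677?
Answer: -69887348549587993600/21015827043910452921 + 8801662144*√1237/21015827043910452921 ≈ -3.3255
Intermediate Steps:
E = 7*√1237 (E = √60613 = 7*√1237 ≈ 246.20)
(337807 + s)/(-139675 + E/(-397936)) = (337807 + 126677)/(-139675 + (7*√1237)/(-397936)) = 464484/(-139675 + (7*√1237)*(-1/397936)) = 464484/(-139675 - √1237/56848)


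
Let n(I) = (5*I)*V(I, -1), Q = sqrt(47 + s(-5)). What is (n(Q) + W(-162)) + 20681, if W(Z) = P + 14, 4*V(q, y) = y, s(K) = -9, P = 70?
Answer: 20765 - 5*sqrt(38)/4 ≈ 20757.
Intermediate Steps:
V(q, y) = y/4
Q = sqrt(38) (Q = sqrt(47 - 9) = sqrt(38) ≈ 6.1644)
W(Z) = 84 (W(Z) = 70 + 14 = 84)
n(I) = -5*I/4 (n(I) = (5*I)*((1/4)*(-1)) = (5*I)*(-1/4) = -5*I/4)
(n(Q) + W(-162)) + 20681 = (-5*sqrt(38)/4 + 84) + 20681 = (84 - 5*sqrt(38)/4) + 20681 = 20765 - 5*sqrt(38)/4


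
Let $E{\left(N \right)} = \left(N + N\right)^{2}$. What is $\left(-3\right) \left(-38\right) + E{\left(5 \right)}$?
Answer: $214$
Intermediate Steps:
$E{\left(N \right)} = 4 N^{2}$ ($E{\left(N \right)} = \left(2 N\right)^{2} = 4 N^{2}$)
$\left(-3\right) \left(-38\right) + E{\left(5 \right)} = \left(-3\right) \left(-38\right) + 4 \cdot 5^{2} = 114 + 4 \cdot 25 = 114 + 100 = 214$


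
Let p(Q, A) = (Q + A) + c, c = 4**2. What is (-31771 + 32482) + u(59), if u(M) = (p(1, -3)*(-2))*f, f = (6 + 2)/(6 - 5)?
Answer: 487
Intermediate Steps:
c = 16
p(Q, A) = 16 + A + Q (p(Q, A) = (Q + A) + 16 = (A + Q) + 16 = 16 + A + Q)
f = 8 (f = 8/1 = 8*1 = 8)
u(M) = -224 (u(M) = ((16 - 3 + 1)*(-2))*8 = (14*(-2))*8 = -28*8 = -224)
(-31771 + 32482) + u(59) = (-31771 + 32482) - 224 = 711 - 224 = 487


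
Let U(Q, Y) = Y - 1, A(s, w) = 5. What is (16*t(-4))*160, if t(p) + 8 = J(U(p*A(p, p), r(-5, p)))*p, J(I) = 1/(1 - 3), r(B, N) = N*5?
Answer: -15360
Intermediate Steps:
r(B, N) = 5*N
U(Q, Y) = -1 + Y
J(I) = -1/2 (J(I) = 1/(-2) = -1/2)
t(p) = -8 - p/2
(16*t(-4))*160 = (16*(-8 - 1/2*(-4)))*160 = (16*(-8 + 2))*160 = (16*(-6))*160 = -96*160 = -15360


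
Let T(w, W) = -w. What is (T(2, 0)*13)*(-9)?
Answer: 234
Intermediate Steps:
(T(2, 0)*13)*(-9) = (-1*2*13)*(-9) = -2*13*(-9) = -26*(-9) = 234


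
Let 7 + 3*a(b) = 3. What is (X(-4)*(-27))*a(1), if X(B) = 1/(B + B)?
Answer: -9/2 ≈ -4.5000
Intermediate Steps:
a(b) = -4/3 (a(b) = -7/3 + (⅓)*3 = -7/3 + 1 = -4/3)
X(B) = 1/(2*B)
(X(-4)*(-27))*a(1) = (((½)/(-4))*(-27))*(-4/3) = (((½)*(-¼))*(-27))*(-4/3) = -⅛*(-27)*(-4/3) = (27/8)*(-4/3) = -9/2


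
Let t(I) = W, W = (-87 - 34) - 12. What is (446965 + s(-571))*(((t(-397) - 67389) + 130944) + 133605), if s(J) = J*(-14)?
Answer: 89639206893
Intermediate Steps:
s(J) = -14*J
W = -133 (W = -121 - 12 = -133)
t(I) = -133
(446965 + s(-571))*(((t(-397) - 67389) + 130944) + 133605) = (446965 - 14*(-571))*(((-133 - 67389) + 130944) + 133605) = (446965 + 7994)*((-67522 + 130944) + 133605) = 454959*(63422 + 133605) = 454959*197027 = 89639206893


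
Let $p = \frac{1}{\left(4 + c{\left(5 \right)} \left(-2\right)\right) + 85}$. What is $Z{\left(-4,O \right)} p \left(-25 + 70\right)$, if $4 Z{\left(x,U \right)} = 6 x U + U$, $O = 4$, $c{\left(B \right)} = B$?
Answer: $- \frac{1035}{79} \approx -13.101$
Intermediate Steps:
$Z{\left(x,U \right)} = \frac{U}{4} + \frac{3 U x}{2}$ ($Z{\left(x,U \right)} = \frac{6 x U + U}{4} = \frac{6 U x + U}{4} = \frac{U + 6 U x}{4} = \frac{U}{4} + \frac{3 U x}{2}$)
$p = \frac{1}{79}$ ($p = \frac{1}{\left(4 + 5 \left(-2\right)\right) + 85} = \frac{1}{\left(4 - 10\right) + 85} = \frac{1}{-6 + 85} = \frac{1}{79} \approx 0.012658$)
$Z{\left(-4,O \right)} p \left(-25 + 70\right) = \frac{1}{4} \cdot 4 \left(1 + 6 \left(-4\right)\right) \frac{1}{79} \left(-25 + 70\right) = \frac{1}{4} \cdot 4 \left(1 - 24\right) \frac{1}{79} \cdot 45 = \frac{1}{4} \cdot 4 \left(-23\right) \frac{1}{79} \cdot 45 = \left(-23\right) \frac{1}{79} \cdot 45 = \left(- \frac{23}{79}\right) 45 = - \frac{1035}{79}$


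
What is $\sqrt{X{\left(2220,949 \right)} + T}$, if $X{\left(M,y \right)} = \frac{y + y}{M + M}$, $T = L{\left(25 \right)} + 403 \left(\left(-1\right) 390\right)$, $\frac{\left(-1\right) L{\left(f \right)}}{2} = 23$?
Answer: $\frac{11 i \sqrt{1600870305}}{1110} \approx 396.5 i$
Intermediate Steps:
$L{\left(f \right)} = -46$ ($L{\left(f \right)} = \left(-2\right) 23 = -46$)
$T = -157216$ ($T = -46 + 403 \left(\left(-1\right) 390\right) = -46 + 403 \left(-390\right) = -46 - 157170 = -157216$)
$X{\left(M,y \right)} = \frac{y}{M}$ ($X{\left(M,y \right)} = \frac{2 y}{2 M} = 2 y \frac{1}{2 M} = \frac{y}{M}$)
$\sqrt{X{\left(2220,949 \right)} + T} = \sqrt{\frac{949}{2220} - 157216} = \sqrt{- \frac{349018571}{2220}} = \frac{11 i \sqrt{1600870305}}{1110}$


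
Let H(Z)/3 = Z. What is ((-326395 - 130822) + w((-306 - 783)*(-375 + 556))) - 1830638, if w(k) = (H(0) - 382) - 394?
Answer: -2288631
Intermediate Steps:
H(Z) = 3*Z
w(k) = -776 (w(k) = (3*0 - 382) - 394 = (0 - 382) - 394 = -382 - 394 = -776)
((-326395 - 130822) + w((-306 - 783)*(-375 + 556))) - 1830638 = ((-326395 - 130822) - 776) - 1830638 = (-457217 - 776) - 1830638 = -457993 - 1830638 = -2288631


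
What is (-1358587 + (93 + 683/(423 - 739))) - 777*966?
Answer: -666468699/316 ≈ -2.1091e+6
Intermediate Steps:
(-1358587 + (93 + 683/(423 - 739))) - 777*966 = (-1358587 + (93 + 683/(-316))) - 1*750582 = (-1358587 + (93 - 1/316*683)) - 750582 = (-1358587 + (93 - 683/316)) - 750582 = (-1358587 + 28705/316) - 750582 = -429284787/316 - 750582 = -666468699/316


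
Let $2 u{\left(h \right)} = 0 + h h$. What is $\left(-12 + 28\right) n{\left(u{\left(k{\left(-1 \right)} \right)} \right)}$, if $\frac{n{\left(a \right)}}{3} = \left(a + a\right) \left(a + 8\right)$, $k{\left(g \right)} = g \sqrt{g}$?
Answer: $-360$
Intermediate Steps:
$k{\left(g \right)} = g^{\frac{3}{2}}$
$u{\left(h \right)} = \frac{h^{2}}{2}$ ($u{\left(h \right)} = \frac{0 + h h}{2} = \frac{0 + h^{2}}{2} = \frac{h^{2}}{2}$)
$n{\left(a \right)} = 6 a \left(8 + a\right)$ ($n{\left(a \right)} = 3 \left(a + a\right) \left(a + 8\right) = 3 \cdot 2 a \left(8 + a\right) = 6 a \left(8 + a\right)$)
$\left(-12 + 28\right) n{\left(u{\left(k{\left(-1 \right)} \right)} \right)} = \left(-12 + 28\right) 6 \frac{\left(\left(-1\right)^{\frac{3}{2}}\right)^{2}}{2} \left(8 + \frac{\left(\left(-1\right)^{\frac{3}{2}}\right)^{2}}{2}\right) = 16 \cdot 6 \frac{\left(- i\right)^{2}}{2} \left(8 + \frac{\left(- i\right)^{2}}{2}\right) = 16 \cdot 6 \cdot \frac{1}{2} \left(-1\right) \left(8 + \frac{1}{2} \left(-1\right)\right) = 16 \cdot 6 \left(- \frac{1}{2}\right) \left(8 - \frac{1}{2}\right) = 16 \cdot 6 \left(- \frac{1}{2}\right) \frac{15}{2} = 16 \left(- \frac{45}{2}\right) = -360$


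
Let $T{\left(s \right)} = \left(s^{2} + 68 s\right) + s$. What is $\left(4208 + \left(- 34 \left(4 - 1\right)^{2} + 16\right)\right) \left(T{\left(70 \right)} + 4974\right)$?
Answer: $57610272$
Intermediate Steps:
$T{\left(s \right)} = s^{2} + 69 s$
$\left(4208 + \left(- 34 \left(4 - 1\right)^{2} + 16\right)\right) \left(T{\left(70 \right)} + 4974\right) = \left(4208 + \left(- 34 \left(4 - 1\right)^{2} + 16\right)\right) \left(70 \left(69 + 70\right) + 4974\right) = \left(4208 + \left(- 34 \cdot 3^{2} + 16\right)\right) \left(70 \cdot 139 + 4974\right) = \left(4208 + \left(\left(-34\right) 9 + 16\right)\right) \left(9730 + 4974\right) = \left(4208 + \left(-306 + 16\right)\right) 14704 = \left(4208 - 290\right) 14704 = 3918 \cdot 14704 = 57610272$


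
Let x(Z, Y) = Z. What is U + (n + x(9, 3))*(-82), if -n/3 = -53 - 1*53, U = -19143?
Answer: -45957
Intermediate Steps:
n = 318 (n = -3*(-53 - 1*53) = -3*(-53 - 53) = -3*(-106) = 318)
U + (n + x(9, 3))*(-82) = -19143 + (318 + 9)*(-82) = -19143 + 327*(-82) = -19143 - 26814 = -45957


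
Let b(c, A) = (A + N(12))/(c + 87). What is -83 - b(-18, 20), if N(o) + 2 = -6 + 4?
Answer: -5743/69 ≈ -83.232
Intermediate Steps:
N(o) = -4 (N(o) = -2 + (-6 + 4) = -2 - 2 = -4)
b(c, A) = (-4 + A)/(87 + c) (b(c, A) = (A - 4)/(c + 87) = (-4 + A)/(87 + c))
-83 - b(-18, 20) = -83 - (-4 + 20)/(87 - 18) = -83 - 16/69 = -5743/69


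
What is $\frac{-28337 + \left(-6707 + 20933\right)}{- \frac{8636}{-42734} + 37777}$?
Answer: $- \frac{301509737}{807185477} \approx -0.37353$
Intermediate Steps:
$\frac{-28337 + \left(-6707 + 20933\right)}{- \frac{8636}{-42734} + 37777} = \frac{-28337 + 14226}{\left(-8636\right) \left(- \frac{1}{42734}\right) + 37777} = - \frac{14111}{\frac{4318}{21367} + 37777} = - \frac{14111}{\frac{807185477}{21367}} = \left(-14111\right) \frac{21367}{807185477} = - \frac{301509737}{807185477}$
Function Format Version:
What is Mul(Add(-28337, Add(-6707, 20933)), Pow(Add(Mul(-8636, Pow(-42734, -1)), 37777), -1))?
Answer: Rational(-301509737, 807185477) ≈ -0.37353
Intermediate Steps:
Mul(Add(-28337, Add(-6707, 20933)), Pow(Add(Mul(-8636, Pow(-42734, -1)), 37777), -1)) = Mul(Add(-28337, 14226), Pow(Add(Mul(-8636, Rational(-1, 42734)), 37777), -1)) = Mul(-14111, Pow(Add(Rational(4318, 21367), 37777), -1)) = Mul(-14111, Pow(Rational(807185477, 21367), -1)) = Mul(-14111, Rational(21367, 807185477)) = Rational(-301509737, 807185477)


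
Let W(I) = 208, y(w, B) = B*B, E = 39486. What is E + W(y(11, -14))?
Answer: 39694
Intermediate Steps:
y(w, B) = B²
E + W(y(11, -14)) = 39486 + 208 = 39694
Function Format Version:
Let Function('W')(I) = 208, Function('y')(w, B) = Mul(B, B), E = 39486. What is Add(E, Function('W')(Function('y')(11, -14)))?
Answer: 39694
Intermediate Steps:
Function('y')(w, B) = Pow(B, 2)
Add(E, Function('W')(Function('y')(11, -14))) = Add(39486, 208) = 39694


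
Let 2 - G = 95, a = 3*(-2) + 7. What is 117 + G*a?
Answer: 24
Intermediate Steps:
a = 1 (a = -6 + 7 = 1)
G = -93 (G = 2 - 1*95 = 2 - 95 = -93)
117 + G*a = 117 - 93*1 = 117 - 93 = 24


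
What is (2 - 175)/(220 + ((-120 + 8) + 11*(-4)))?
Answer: -173/64 ≈ -2.7031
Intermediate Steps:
(2 - 175)/(220 + ((-120 + 8) + 11*(-4))) = -173/(220 + (-112 - 44)) = -173/(220 - 156) = -173/64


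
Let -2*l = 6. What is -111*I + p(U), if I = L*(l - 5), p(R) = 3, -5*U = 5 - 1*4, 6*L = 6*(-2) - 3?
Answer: -2217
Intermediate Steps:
L = -5/2 (L = (6*(-2) - 3)/6 = (-12 - 3)/6 = (⅙)*(-15) = -5/2 ≈ -2.5000)
l = -3 (l = -½*6 = -3)
U = -⅕ (U = -(5 - 1*4)/5 = -(5 - 4)/5 = -⅕*1 = -⅕ ≈ -0.20000)
I = 20 (I = -5*(-3 - 5)/2 = -5/2*(-8) = 20)
-111*I + p(U) = -111*20 + 3 = -2220 + 3 = -2217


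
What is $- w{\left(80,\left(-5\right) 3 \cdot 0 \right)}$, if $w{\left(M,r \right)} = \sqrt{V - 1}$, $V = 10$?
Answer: $-3$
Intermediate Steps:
$w{\left(M,r \right)} = 3$ ($w{\left(M,r \right)} = \sqrt{10 - 1} = \sqrt{9} = 3$)
$- w{\left(80,\left(-5\right) 3 \cdot 0 \right)} = \left(-1\right) 3 = -3$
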